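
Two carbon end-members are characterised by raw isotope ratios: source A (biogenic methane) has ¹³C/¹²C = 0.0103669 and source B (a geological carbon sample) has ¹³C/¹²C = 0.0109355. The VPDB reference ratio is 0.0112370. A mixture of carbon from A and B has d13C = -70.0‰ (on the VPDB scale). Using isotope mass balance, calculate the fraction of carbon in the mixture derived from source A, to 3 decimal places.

δ_A = (0.0103669/0.0112370 − 1)×1000 = (0.922568 − 1)×1000 = -77.432‰
δ_B = (0.0109355/0.0112370 − 1)×1000 = (0.973169 − 1)×1000 = -26.831‰
f_A = (δ_mix − δ_B)/(δ_A − δ_B) = (-70.0 − (-26.831))/(-77.432 − (-26.831))
f_A = -43.169 / -50.601 = 0.8531

0.853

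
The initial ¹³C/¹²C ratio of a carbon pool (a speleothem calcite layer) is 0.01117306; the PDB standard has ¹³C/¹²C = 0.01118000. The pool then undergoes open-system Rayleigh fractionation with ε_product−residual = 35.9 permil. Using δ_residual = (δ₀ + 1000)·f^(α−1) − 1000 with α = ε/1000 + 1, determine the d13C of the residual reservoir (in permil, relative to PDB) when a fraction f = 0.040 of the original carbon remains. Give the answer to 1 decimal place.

δ₀ = (0.01117306/0.01118000 − 1)×1000 = (0.999379 − 1)×1000 = -0.621 permil
α − 1 = ε/1000 = 0.0359
f^(α−1) = 0.040^(0.0359) = 0.890869
δ_res = (-0.621 + 1000) × 0.890869 − 1000 = 890.316 − 1000 = -109.68 permil

-109.7 permil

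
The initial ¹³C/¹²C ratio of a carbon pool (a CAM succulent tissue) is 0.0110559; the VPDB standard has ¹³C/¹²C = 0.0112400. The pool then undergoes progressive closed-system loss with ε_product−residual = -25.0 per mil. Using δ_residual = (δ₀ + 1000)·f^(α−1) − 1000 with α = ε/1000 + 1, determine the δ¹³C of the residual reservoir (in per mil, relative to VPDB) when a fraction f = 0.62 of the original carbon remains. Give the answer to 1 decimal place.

-4.6 per mil

δ₀ = (0.0110559/0.0112400 − 1)×1000 = (0.983621 − 1)×1000 = -16.379 per mil
α − 1 = ε/1000 = -0.0250
f^(α−1) = 0.62^(-0.0250) = 1.012023
δ_res = (-16.379 + 1000) × 1.012023 − 1000 = 995.447 − 1000 = -4.55 per mil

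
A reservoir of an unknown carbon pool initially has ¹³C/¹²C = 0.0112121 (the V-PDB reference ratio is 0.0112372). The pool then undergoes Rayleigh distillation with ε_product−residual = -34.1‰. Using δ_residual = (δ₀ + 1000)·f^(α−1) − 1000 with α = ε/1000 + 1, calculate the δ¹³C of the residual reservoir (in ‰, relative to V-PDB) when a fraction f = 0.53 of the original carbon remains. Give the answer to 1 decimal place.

19.6‰

δ₀ = (0.0112121/0.0112372 − 1)×1000 = (0.997766 − 1)×1000 = -2.234‰
α − 1 = ε/1000 = -0.0341
f^(α−1) = 0.53^(-0.0341) = 1.021885
δ_res = (-2.234 + 1000) × 1.021885 − 1000 = 1019.603 − 1000 = 19.60‰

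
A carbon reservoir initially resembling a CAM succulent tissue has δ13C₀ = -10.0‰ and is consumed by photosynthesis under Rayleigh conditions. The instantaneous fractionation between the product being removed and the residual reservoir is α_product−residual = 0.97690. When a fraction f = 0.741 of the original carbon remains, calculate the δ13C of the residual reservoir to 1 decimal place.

-3.1‰

Rayleigh residual: δ_res = (δ₀ + 1000)·f^(α−1) − 1000
α − 1 = -0.02310
f^(α−1) = 0.741^(-0.02310) = 1.006948
δ_res = (-10.0 + 1000) × 1.006948 − 1000 = 996.879 − 1000 = -3.12‰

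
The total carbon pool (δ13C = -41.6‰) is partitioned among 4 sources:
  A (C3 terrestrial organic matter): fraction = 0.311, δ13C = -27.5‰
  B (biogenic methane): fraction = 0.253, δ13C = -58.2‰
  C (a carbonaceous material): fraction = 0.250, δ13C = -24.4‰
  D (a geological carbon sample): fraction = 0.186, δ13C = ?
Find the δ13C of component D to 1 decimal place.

-65.7‰

Isotope mass balance: δ_bulk = Σ fᵢ·δᵢ.
-41.6 = 0.311×(-27.5) + 0.253×(-58.2) + 0.250×(-24.4) + 0.186×δ_D
0.186·δ_D = -41.6 − (-29.377) = -12.223
δ_D = -12.223 / 0.186 = -65.71‰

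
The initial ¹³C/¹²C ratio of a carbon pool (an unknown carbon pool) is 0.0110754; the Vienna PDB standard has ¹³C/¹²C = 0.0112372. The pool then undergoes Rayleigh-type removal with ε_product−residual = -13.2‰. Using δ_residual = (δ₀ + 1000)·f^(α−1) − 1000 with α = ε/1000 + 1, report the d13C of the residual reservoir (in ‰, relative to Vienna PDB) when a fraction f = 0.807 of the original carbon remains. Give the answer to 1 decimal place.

δ₀ = (0.0110754/0.0112372 − 1)×1000 = (0.985601 − 1)×1000 = -14.399‰
α − 1 = ε/1000 = -0.0132
f^(α−1) = 0.807^(-0.0132) = 1.002835
δ_res = (-14.399 + 1000) × 1.002835 − 1000 = 988.395 − 1000 = -11.60‰

-11.6‰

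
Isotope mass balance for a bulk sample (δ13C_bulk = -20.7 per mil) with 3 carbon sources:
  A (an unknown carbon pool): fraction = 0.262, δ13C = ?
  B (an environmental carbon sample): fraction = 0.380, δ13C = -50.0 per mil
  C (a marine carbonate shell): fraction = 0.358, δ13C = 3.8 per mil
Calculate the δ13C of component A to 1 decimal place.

-11.7 per mil

Isotope mass balance: δ_bulk = Σ fᵢ·δᵢ.
-20.7 = 0.262×δ_A + 0.380×(-50.0) + 0.358×(3.8)
0.262·δ_A = -20.7 − (-17.640) = -3.060
δ_A = -3.060 / 0.262 = -11.68 per mil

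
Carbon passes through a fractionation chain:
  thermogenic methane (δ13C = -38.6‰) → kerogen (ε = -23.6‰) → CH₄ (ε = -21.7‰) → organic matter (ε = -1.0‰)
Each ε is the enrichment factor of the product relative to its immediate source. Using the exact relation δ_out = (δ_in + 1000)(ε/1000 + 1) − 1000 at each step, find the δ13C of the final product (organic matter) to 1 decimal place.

-82.6‰

step 1: δ = (-38.60 + 1000)·(-23.6/1000 + 1) − 1000 = -61.29‰
step 2: δ = (-61.29 + 1000)·(-21.7/1000 + 1) − 1000 = -81.66‰
step 3: δ = (-81.66 + 1000)·(-1.0/1000 + 1) − 1000 = -82.58‰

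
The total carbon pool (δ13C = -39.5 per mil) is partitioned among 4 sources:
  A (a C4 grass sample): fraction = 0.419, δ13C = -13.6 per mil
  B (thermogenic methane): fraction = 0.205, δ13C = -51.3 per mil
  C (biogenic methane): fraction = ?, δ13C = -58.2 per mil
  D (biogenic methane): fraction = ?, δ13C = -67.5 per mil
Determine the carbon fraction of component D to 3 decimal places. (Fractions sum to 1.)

Let f_D and f_C be the unknown fractions; fractions sum to 1 so f_D + f_C = 0.376.
Mass balance: Σ fᵢ·δᵢ = δ_bulk ⇒ f_D·(-67.5) + f_C·(-58.2) = -39.5 − (-16.215) = -23.285
Substitute f_C = 0.376 − f_D:
f_D·(-67.5 − -58.2) = -23.285 − 0.376×(-58.2) = -1.402
f_D = -1.402 / -9.3 = 0.1507

0.151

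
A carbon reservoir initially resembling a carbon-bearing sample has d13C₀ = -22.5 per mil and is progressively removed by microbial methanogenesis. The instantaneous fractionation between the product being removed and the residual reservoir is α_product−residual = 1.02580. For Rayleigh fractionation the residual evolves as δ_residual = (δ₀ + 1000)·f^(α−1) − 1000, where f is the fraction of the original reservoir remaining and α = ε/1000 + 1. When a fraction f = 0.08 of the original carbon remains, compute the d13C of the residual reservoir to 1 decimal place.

Rayleigh residual: δ_res = (δ₀ + 1000)·f^(α−1) − 1000
α − 1 = 0.02580
f^(α−1) = 0.08^(0.02580) = 0.936914
δ_res = (-22.5 + 1000) × 0.936914 − 1000 = 915.833 − 1000 = -84.17 per mil

-84.2 per mil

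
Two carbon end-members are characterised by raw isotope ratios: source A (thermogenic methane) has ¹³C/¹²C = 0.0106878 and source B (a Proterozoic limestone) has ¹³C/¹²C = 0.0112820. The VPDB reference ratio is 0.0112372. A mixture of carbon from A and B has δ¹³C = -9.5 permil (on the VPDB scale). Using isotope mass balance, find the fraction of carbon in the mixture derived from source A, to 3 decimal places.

0.255

δ_A = (0.0106878/0.0112372 − 1)×1000 = (0.951109 − 1)×1000 = -48.891 permil
δ_B = (0.0112820/0.0112372 − 1)×1000 = (1.003987 − 1)×1000 = 3.987 permil
f_A = (δ_mix − δ_B)/(δ_A − δ_B) = (-9.5 − (3.987))/(-48.891 − (3.987))
f_A = -13.487 / -52.878 = 0.2551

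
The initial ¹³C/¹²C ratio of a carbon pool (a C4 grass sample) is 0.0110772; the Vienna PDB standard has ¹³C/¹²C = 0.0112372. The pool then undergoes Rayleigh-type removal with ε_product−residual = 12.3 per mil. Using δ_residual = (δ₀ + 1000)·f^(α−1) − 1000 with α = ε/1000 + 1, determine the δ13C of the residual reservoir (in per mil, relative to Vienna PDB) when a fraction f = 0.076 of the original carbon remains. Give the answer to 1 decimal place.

δ₀ = (0.0110772/0.0112372 − 1)×1000 = (0.985762 − 1)×1000 = -14.238 per mil
α − 1 = ε/1000 = 0.0123
f^(α−1) = 0.076^(0.0123) = 0.968800
δ_res = (-14.238 + 1000) × 0.968800 − 1000 = 955.006 − 1000 = -44.99 per mil

-45.0 per mil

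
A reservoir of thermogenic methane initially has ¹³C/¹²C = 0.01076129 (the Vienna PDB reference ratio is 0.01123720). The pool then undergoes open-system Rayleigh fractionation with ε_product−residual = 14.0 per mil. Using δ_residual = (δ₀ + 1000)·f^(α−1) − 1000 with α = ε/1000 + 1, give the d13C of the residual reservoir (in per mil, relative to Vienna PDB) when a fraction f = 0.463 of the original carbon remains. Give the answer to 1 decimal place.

δ₀ = (0.01076129/0.01123720 − 1)×1000 = (0.957649 − 1)×1000 = -42.351 per mil
α − 1 = ε/1000 = 0.0140
f^(α−1) = 0.463^(0.0140) = 0.989278
δ_res = (-42.351 + 1000) × 0.989278 − 1000 = 947.380 − 1000 = -52.62 per mil

-52.6 per mil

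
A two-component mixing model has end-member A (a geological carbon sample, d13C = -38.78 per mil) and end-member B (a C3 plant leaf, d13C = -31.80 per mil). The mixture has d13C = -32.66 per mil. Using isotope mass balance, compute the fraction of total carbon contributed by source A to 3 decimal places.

0.123

δ_mix = f_A·δ_A + (1 − f_A)·δ_B  ⇒  f_A = (δ_mix − δ_B)/(δ_A − δ_B)
f_A = (-32.66 − (-31.80)) / (-38.78 − (-31.80))
f_A = -0.86 / -6.98 = 0.1232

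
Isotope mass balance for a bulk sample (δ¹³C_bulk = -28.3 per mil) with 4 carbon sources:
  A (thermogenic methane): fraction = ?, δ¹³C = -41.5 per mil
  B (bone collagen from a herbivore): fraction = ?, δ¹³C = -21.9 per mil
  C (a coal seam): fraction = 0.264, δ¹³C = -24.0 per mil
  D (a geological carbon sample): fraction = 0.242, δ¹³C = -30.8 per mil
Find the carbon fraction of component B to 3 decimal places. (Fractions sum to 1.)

Let f_B and f_A be the unknown fractions; fractions sum to 1 so f_B + f_A = 0.494.
Mass balance: Σ fᵢ·δᵢ = δ_bulk ⇒ f_B·(-21.9) + f_A·(-41.5) = -28.3 − (-13.790) = -14.510
Substitute f_A = 0.494 − f_B:
f_B·(-21.9 − -41.5) = -14.510 − 0.494×(-41.5) = 5.991
f_B = 5.991 / 19.6 = 0.3056

0.306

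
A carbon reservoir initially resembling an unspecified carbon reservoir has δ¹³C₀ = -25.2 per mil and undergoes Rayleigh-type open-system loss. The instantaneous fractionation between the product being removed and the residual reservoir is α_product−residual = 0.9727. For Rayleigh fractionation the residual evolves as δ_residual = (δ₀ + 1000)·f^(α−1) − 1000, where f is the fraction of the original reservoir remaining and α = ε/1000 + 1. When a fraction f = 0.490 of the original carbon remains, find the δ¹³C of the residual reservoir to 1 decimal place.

-6.0 per mil

Rayleigh residual: δ_res = (δ₀ + 1000)·f^(α−1) − 1000
α − 1 = -0.02730
f^(α−1) = 0.490^(-0.02730) = 1.019665
δ_res = (-25.2 + 1000) × 1.019665 − 1000 = 993.970 − 1000 = -6.03 per mil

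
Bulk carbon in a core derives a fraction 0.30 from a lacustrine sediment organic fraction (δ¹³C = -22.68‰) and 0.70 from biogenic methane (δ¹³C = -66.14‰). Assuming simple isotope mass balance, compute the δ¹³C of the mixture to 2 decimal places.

δ_mix = f_A·δ_A + f_B·δ_B
δ_mix = 0.30 × (-22.68) + 0.70 × (-66.14)
δ_mix = -6.804 + -46.298 = -53.102‰

-53.10‰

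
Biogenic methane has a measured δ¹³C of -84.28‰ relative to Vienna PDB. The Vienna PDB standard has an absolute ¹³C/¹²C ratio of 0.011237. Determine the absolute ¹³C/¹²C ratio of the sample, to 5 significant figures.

0.010290

R_sample = R_standard × (δ¹³C/1000 + 1)
R_sample = 0.011237 × (-84.28/1000 + 1) = 0.011237 × 0.915720
R_sample = 0.0102899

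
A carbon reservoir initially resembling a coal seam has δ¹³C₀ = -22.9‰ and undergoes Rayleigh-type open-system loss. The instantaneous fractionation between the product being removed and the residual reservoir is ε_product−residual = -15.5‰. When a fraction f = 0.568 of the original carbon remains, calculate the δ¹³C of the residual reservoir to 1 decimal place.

Rayleigh residual: δ_res = (δ₀ + 1000)·f^(α−1) − 1000
α = ε/1000 + 1 = 0.98450, so α − 1 = -0.01550
f^(α−1) = 0.568^(-0.01550) = 1.008806
δ_res = (-22.9 + 1000) × 1.008806 − 1000 = 985.704 − 1000 = -14.30‰

-14.3‰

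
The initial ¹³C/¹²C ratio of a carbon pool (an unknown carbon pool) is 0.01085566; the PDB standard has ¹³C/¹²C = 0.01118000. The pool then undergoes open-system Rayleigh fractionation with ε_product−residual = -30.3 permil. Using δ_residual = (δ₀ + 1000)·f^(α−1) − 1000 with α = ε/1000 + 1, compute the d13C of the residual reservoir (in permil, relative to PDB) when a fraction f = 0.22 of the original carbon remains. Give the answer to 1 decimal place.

δ₀ = (0.01085566/0.01118000 − 1)×1000 = (0.970989 − 1)×1000 = -29.011 permil
α − 1 = ε/1000 = -0.0303
f^(α−1) = 0.22^(-0.0303) = 1.046947
δ_res = (-29.011 + 1000) × 1.046947 − 1000 = 1016.574 − 1000 = 16.57 permil

16.6 permil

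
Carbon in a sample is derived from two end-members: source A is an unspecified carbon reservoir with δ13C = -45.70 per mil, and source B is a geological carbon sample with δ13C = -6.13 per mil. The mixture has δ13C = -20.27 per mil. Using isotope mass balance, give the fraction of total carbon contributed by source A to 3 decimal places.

0.357

δ_mix = f_A·δ_A + (1 − f_A)·δ_B  ⇒  f_A = (δ_mix − δ_B)/(δ_A − δ_B)
f_A = (-20.27 − (-6.13)) / (-45.70 − (-6.13))
f_A = -14.14 / -39.57 = 0.3573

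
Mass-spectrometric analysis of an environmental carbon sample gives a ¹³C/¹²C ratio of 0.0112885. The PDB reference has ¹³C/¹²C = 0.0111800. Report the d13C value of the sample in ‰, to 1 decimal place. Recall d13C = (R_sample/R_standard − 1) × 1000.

9.7‰

d13C = (R_sample / R_standard − 1) × 1000
R_sample / R_standard = 0.0112885 / 0.0111800 = 1.009705
d13C = (1.009705 − 1) × 1000 = 9.70‰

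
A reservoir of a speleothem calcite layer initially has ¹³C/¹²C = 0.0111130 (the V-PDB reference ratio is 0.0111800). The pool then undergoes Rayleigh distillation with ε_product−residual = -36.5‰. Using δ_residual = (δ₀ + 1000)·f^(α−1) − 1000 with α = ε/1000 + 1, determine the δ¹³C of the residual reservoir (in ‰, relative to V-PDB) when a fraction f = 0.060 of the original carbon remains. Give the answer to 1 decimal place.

δ₀ = (0.0111130/0.0111800 − 1)×1000 = (0.994007 − 1)×1000 = -5.993‰
α − 1 = ε/1000 = -0.0365
f^(α−1) = 0.060^(-0.0365) = 1.108147
δ_res = (-5.993 + 1000) × 1.108147 − 1000 = 1101.506 − 1000 = 101.51‰

101.5‰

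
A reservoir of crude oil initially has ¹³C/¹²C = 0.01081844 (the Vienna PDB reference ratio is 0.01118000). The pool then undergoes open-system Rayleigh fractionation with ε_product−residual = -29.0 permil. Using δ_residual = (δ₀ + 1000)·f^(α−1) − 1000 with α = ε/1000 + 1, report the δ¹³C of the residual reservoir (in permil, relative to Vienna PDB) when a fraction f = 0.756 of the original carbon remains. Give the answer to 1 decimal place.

-24.5 permil

δ₀ = (0.01081844/0.01118000 − 1)×1000 = (0.967660 − 1)×1000 = -32.340 permil
α − 1 = ε/1000 = -0.0290
f^(α−1) = 0.756^(-0.0290) = 1.008145
δ_res = (-32.340 + 1000) × 1.008145 − 1000 = 975.541 − 1000 = -24.46 permil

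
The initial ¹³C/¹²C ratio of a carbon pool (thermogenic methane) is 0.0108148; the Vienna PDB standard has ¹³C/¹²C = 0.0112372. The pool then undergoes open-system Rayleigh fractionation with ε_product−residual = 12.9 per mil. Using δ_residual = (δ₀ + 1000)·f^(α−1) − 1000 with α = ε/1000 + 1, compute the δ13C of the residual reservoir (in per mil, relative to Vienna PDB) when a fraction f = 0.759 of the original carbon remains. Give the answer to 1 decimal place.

-41.0 per mil

δ₀ = (0.0108148/0.0112372 − 1)×1000 = (0.962411 − 1)×1000 = -37.589 per mil
α − 1 = ε/1000 = 0.0129
f^(α−1) = 0.759^(0.0129) = 0.996449
δ_res = (-37.589 + 1000) × 0.996449 − 1000 = 958.993 − 1000 = -41.01 per mil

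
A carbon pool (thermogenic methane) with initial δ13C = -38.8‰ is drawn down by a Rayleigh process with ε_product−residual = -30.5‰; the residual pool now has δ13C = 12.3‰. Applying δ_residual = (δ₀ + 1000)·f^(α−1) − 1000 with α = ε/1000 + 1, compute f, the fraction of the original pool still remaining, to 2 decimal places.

0.18

α − 1 = ε/1000 = -0.0305
(δ_res + 1000)/(δ₀ + 1000) = (12.3 + 1000)/(-38.8 + 1000) = 1012.3/961.2 = 1.053163
f = 1.053163^(1/-0.0305) = exp(ln(1.053163)/-0.0305) = exp(0.05180/-0.0305)
f = exp(-1.6983) = 0.1830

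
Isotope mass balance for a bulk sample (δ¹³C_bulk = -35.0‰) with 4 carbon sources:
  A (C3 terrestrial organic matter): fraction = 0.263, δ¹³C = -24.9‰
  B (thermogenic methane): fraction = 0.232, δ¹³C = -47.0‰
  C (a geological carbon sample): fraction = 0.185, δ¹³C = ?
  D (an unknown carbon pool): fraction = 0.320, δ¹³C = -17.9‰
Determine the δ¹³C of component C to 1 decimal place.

-63.9‰

Isotope mass balance: δ_bulk = Σ fᵢ·δᵢ.
-35.0 = 0.263×(-24.9) + 0.232×(-47.0) + 0.185×δ_C + 0.320×(-17.9)
0.185·δ_C = -35.0 − (-23.181) = -11.819
δ_C = -11.819 / 0.185 = -63.89‰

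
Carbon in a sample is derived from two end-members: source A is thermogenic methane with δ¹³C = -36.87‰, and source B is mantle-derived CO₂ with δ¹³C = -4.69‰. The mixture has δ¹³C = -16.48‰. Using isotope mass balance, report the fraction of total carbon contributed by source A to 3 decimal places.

0.366

δ_mix = f_A·δ_A + (1 − f_A)·δ_B  ⇒  f_A = (δ_mix − δ_B)/(δ_A − δ_B)
f_A = (-16.48 − (-4.69)) / (-36.87 − (-4.69))
f_A = -11.79 / -32.18 = 0.3664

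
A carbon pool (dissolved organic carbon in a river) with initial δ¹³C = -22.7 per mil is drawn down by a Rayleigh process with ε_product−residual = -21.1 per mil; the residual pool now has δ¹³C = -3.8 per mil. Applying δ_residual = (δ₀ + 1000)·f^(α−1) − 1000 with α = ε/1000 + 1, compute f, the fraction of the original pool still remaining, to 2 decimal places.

α − 1 = ε/1000 = -0.0211
(δ_res + 1000)/(δ₀ + 1000) = (-3.8 + 1000)/(-22.7 + 1000) = 996.2/977.3 = 1.019339
f = 1.019339^(1/-0.0211) = exp(ln(1.019339)/-0.0211) = exp(0.01915/-0.0211)
f = exp(-0.9078) = 0.4034

0.40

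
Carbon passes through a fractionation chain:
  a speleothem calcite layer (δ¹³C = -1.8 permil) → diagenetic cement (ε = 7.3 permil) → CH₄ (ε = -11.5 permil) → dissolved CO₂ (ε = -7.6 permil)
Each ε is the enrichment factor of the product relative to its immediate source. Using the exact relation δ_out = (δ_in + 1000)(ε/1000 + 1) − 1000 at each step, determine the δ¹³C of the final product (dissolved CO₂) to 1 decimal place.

step 1: δ = (-1.80 + 1000)·(7.3/1000 + 1) − 1000 = 5.49 permil
step 2: δ = (5.49 + 1000)·(-11.5/1000 + 1) − 1000 = -6.08 permil
step 3: δ = (-6.08 + 1000)·(-7.6/1000 + 1) − 1000 = -13.63 permil

-13.6 permil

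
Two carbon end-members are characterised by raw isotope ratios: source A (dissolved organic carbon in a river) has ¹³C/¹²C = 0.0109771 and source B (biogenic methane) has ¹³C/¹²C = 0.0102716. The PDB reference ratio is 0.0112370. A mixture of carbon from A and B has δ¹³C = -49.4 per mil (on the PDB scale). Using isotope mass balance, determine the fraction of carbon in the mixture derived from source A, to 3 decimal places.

0.582

δ_A = (0.0109771/0.0112370 − 1)×1000 = (0.976871 − 1)×1000 = -23.129 per mil
δ_B = (0.0102716/0.0112370 − 1)×1000 = (0.914087 − 1)×1000 = -85.913 per mil
f_A = (δ_mix − δ_B)/(δ_A − δ_B) = (-49.4 − (-85.913))/(-23.129 − (-85.913))
f_A = 36.513 / 62.784 = 0.5816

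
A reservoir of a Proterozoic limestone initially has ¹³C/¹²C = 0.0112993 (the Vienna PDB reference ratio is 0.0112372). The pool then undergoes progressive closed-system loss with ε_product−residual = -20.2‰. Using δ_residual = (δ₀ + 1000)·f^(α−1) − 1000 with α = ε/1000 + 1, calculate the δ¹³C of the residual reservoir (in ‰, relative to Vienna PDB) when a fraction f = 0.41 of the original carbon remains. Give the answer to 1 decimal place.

23.8‰

δ₀ = (0.0112993/0.0112372 − 1)×1000 = (1.005526 − 1)×1000 = 5.526‰
α − 1 = ε/1000 = -0.0202
f^(α−1) = 0.41^(-0.0202) = 1.018173
δ_res = (5.526 + 1000) × 1.018173 − 1000 = 1023.800 − 1000 = 23.80‰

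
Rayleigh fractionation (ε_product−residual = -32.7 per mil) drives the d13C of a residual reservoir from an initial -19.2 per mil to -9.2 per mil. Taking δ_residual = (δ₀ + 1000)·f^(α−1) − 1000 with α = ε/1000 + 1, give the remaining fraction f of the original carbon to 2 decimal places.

α − 1 = ε/1000 = -0.0327
(δ_res + 1000)/(δ₀ + 1000) = (-9.2 + 1000)/(-19.2 + 1000) = 990.8/980.8 = 1.010196
f = 1.010196^(1/-0.0327) = exp(ln(1.010196)/-0.0327) = exp(0.01014/-0.0327)
f = exp(-0.3102) = 0.7333

0.73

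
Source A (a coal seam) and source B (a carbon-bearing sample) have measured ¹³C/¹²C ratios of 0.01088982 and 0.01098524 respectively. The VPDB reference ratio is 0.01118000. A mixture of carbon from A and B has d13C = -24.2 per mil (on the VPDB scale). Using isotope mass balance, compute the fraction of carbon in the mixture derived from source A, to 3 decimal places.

δ_A = (0.01088982/0.01118000 − 1)×1000 = (0.974045 − 1)×1000 = -25.955 per mil
δ_B = (0.01098524/0.01118000 − 1)×1000 = (0.982580 − 1)×1000 = -17.420 per mil
f_A = (δ_mix − δ_B)/(δ_A − δ_B) = (-24.2 − (-17.420))/(-25.955 − (-17.420))
f_A = -6.780 / -8.535 = 0.7943

0.794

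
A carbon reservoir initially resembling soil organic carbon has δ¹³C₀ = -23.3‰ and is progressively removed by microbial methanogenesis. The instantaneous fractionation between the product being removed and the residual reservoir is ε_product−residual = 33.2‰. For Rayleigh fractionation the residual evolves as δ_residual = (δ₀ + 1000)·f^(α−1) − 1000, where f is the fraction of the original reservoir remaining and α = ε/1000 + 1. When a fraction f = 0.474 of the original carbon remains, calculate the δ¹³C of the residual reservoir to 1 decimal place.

-47.2‰

Rayleigh residual: δ_res = (δ₀ + 1000)·f^(α−1) − 1000
α = ε/1000 + 1 = 1.03320, so α − 1 = 0.03320
f^(α−1) = 0.474^(0.03320) = 0.975519
δ_res = (-23.3 + 1000) × 0.975519 − 1000 = 952.790 − 1000 = -47.21‰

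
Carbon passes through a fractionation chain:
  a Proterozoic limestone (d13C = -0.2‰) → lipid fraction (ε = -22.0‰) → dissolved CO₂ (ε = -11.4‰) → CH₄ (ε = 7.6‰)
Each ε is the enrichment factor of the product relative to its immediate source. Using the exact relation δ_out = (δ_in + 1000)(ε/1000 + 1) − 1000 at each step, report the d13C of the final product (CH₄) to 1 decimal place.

-26.0‰

step 1: δ = (-0.20 + 1000)·(-22.0/1000 + 1) − 1000 = -22.20‰
step 2: δ = (-22.20 + 1000)·(-11.4/1000 + 1) − 1000 = -33.34‰
step 3: δ = (-33.34 + 1000)·(7.6/1000 + 1) − 1000 = -26.00‰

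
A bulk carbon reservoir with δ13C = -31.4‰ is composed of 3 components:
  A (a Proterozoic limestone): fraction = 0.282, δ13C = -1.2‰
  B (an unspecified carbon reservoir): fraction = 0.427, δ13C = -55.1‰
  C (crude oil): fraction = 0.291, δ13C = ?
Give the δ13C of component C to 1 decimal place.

-25.9‰

Isotope mass balance: δ_bulk = Σ fᵢ·δᵢ.
-31.4 = 0.282×(-1.2) + 0.427×(-55.1) + 0.291×δ_C
0.291·δ_C = -31.4 − (-23.866) = -7.534
δ_C = -7.534 / 0.291 = -25.89‰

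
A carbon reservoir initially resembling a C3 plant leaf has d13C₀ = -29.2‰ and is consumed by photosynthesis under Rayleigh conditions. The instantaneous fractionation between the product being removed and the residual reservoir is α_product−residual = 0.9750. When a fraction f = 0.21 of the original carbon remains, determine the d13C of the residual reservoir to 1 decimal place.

Rayleigh residual: δ_res = (δ₀ + 1000)·f^(α−1) − 1000
α − 1 = -0.02500
f^(α−1) = 0.21^(-0.02500) = 1.039787
δ_res = (-29.2 + 1000) × 1.039787 − 1000 = 1009.426 − 1000 = 9.43‰

9.4‰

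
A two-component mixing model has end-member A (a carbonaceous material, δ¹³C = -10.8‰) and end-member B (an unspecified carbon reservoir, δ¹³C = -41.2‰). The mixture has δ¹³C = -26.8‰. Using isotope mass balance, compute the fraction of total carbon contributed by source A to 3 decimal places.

δ_mix = f_A·δ_A + (1 − f_A)·δ_B  ⇒  f_A = (δ_mix − δ_B)/(δ_A − δ_B)
f_A = (-26.8 − (-41.2)) / (-10.8 − (-41.2))
f_A = 14.4 / 30.4 = 0.4737

0.474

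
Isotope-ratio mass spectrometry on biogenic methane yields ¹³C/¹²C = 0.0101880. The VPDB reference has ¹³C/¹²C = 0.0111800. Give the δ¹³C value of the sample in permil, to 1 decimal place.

δ¹³C = (R_sample / R_standard − 1) × 1000
R_sample / R_standard = 0.0101880 / 0.0111800 = 0.911270
δ¹³C = (0.911270 − 1) × 1000 = -88.73 permil

-88.7 permil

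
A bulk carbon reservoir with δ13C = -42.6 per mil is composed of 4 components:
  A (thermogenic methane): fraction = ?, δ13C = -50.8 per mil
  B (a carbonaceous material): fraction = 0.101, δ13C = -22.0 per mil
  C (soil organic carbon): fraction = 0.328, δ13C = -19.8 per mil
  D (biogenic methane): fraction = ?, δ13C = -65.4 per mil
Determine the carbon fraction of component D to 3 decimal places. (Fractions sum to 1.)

Let f_D and f_A be the unknown fractions; fractions sum to 1 so f_D + f_A = 0.571.
Mass balance: Σ fᵢ·δᵢ = δ_bulk ⇒ f_D·(-65.4) + f_A·(-50.8) = -42.6 − (-8.716) = -33.884
Substitute f_A = 0.571 − f_D:
f_D·(-65.4 − -50.8) = -33.884 − 0.571×(-50.8) = -4.877
f_D = -4.877 / -14.6 = 0.3340

0.334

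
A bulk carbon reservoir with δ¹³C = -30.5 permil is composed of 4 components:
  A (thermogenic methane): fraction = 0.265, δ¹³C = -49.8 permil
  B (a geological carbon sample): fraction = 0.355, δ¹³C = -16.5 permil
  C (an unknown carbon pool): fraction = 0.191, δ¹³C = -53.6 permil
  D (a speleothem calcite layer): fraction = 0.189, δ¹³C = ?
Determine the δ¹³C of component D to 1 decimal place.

-6.4 permil

Isotope mass balance: δ_bulk = Σ fᵢ·δᵢ.
-30.5 = 0.265×(-49.8) + 0.355×(-16.5) + 0.191×(-53.6) + 0.189×δ_D
0.189·δ_D = -30.5 − (-29.292) = -1.208
δ_D = -1.208 / 0.189 = -6.39 permil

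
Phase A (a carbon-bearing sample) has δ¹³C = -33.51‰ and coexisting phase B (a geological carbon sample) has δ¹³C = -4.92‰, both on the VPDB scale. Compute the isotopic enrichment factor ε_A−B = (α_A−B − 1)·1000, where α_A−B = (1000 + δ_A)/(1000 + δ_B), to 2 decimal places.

-28.73‰

α_A−B = (1000 + -33.51) / (1000 + -4.92) = 966.49 / 995.08 = 0.971269
ε_A−B = (0.971269 − 1) × 1000 = -28.731‰
(The approximation ε ≈ δ_A − δ_B would give -28.59‰.)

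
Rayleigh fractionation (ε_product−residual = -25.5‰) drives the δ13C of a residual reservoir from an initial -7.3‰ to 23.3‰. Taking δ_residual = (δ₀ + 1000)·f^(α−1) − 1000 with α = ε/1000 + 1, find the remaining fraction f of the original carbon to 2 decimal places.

0.30

α − 1 = ε/1000 = -0.0255
(δ_res + 1000)/(δ₀ + 1000) = (23.3 + 1000)/(-7.3 + 1000) = 1023.3/992.7 = 1.030825
f = 1.030825^(1/-0.0255) = exp(ln(1.030825)/-0.0255) = exp(0.03036/-0.0255)
f = exp(-1.1906) = 0.3040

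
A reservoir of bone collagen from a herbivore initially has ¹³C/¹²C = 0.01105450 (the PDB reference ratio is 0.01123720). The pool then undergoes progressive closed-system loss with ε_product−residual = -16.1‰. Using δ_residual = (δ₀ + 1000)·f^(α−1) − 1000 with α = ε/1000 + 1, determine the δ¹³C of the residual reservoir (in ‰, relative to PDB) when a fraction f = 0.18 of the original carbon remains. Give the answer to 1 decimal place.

11.3‰

δ₀ = (0.01105450/0.01123720 − 1)×1000 = (0.983742 − 1)×1000 = -16.258‰
α − 1 = ε/1000 = -0.0161
f^(α−1) = 0.18^(-0.0161) = 1.027993
δ_res = (-16.258 + 1000) × 1.027993 − 1000 = 1011.279 − 1000 = 11.28‰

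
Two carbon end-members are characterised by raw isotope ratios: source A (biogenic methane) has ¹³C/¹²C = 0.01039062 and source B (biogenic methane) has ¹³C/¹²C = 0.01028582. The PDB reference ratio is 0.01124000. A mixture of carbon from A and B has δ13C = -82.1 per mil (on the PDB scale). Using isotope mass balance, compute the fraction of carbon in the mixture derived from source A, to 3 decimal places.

0.299

δ_A = (0.01039062/0.01124000 − 1)×1000 = (0.924432 − 1)×1000 = -75.568 per mil
δ_B = (0.01028582/0.01124000 − 1)×1000 = (0.915109 − 1)×1000 = -84.891 per mil
f_A = (δ_mix − δ_B)/(δ_A − δ_B) = (-82.1 − (-84.891))/(-75.568 − (-84.891))
f_A = 2.791 / 9.324 = 0.2994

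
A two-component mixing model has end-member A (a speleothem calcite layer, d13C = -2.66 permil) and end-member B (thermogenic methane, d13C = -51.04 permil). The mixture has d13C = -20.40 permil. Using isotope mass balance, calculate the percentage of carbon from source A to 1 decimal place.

δ_mix = f_A·δ_A + (1 − f_A)·δ_B  ⇒  f_A = (δ_mix − δ_B)/(δ_A − δ_B)
f_A = (-20.40 − (-51.04)) / (-2.66 − (-51.04))
f_A = 30.64 / 48.38 = 0.6333

63.3%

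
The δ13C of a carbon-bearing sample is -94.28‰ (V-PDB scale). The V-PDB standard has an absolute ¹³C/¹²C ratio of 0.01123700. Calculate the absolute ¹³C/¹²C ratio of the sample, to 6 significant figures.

0.0101776

R_sample = R_standard × (δ13C/1000 + 1)
R_sample = 0.01123700 × (-94.28/1000 + 1) = 0.01123700 × 0.905720
R_sample = 0.0101776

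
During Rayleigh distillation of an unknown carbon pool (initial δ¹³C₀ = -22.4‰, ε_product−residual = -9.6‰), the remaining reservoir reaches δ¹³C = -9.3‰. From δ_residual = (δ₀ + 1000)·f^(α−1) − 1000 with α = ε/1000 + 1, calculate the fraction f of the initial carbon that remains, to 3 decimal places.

0.250

α − 1 = ε/1000 = -0.0096
(δ_res + 1000)/(δ₀ + 1000) = (-9.3 + 1000)/(-22.4 + 1000) = 990.7/977.6 = 1.013400
f = 1.013400^(1/-0.0096) = exp(ln(1.013400)/-0.0096) = exp(0.01331/-0.0096)
f = exp(-1.3866) = 0.2499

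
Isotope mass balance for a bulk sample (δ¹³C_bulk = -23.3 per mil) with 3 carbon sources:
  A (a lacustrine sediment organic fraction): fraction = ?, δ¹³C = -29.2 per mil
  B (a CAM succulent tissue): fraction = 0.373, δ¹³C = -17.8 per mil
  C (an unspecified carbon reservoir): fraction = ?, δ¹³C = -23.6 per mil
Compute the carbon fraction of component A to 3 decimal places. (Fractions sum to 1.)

0.333

Let f_A and f_C be the unknown fractions; fractions sum to 1 so f_A + f_C = 0.627.
Mass balance: Σ fᵢ·δᵢ = δ_bulk ⇒ f_A·(-29.2) + f_C·(-23.6) = -23.3 − (-6.639) = -16.661
Substitute f_C = 0.627 − f_A:
f_A·(-29.2 − -23.6) = -16.661 − 0.627×(-23.6) = -1.863
f_A = -1.863 / -5.6 = 0.3328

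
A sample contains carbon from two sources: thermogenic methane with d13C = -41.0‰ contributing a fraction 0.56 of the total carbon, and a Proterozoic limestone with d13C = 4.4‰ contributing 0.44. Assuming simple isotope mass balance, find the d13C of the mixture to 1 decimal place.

-21.0‰

δ_mix = f_A·δ_A + f_B·δ_B
δ_mix = 0.56 × (-41.0) + 0.44 × (4.4)
δ_mix = -22.96 + 1.94 = -21.02‰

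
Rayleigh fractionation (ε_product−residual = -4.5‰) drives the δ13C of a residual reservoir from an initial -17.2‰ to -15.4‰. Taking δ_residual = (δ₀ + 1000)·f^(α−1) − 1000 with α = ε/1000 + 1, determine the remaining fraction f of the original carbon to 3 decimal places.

0.666

α − 1 = ε/1000 = -0.0045
(δ_res + 1000)/(δ₀ + 1000) = (-15.4 + 1000)/(-17.2 + 1000) = 984.6/982.8 = 1.001832
f = 1.001832^(1/-0.0045) = exp(ln(1.001832)/-0.0045) = exp(0.00183/-0.0045)
f = exp(-0.4066) = 0.6659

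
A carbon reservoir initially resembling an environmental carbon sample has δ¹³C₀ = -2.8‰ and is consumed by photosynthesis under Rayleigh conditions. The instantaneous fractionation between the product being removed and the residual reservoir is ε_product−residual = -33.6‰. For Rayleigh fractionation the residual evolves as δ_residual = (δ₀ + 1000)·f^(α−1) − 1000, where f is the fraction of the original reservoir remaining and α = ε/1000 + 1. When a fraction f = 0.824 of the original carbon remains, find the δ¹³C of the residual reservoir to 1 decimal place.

Rayleigh residual: δ_res = (δ₀ + 1000)·f^(α−1) − 1000
α = ε/1000 + 1 = 0.96640, so α − 1 = -0.03360
f^(α−1) = 0.824^(-0.03360) = 1.006526
δ_res = (-2.8 + 1000) × 1.006526 − 1000 = 1003.707 − 1000 = 3.71‰

3.7‰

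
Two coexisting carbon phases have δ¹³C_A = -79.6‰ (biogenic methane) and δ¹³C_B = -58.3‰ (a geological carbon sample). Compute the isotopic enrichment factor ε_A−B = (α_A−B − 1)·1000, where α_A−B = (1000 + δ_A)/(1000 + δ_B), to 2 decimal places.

-22.62‰

α_A−B = (1000 + -79.6) / (1000 + -58.3) = 920.4 / 941.7 = 0.977381
ε_A−B = (0.977381 − 1) × 1000 = -22.619‰
(The approximation ε ≈ δ_A − δ_B would give -21.3‰.)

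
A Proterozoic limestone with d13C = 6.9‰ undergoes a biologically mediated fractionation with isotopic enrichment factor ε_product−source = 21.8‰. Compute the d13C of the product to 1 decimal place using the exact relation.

Exactly, δ_product = (δ_source + 1000)·(ε/1000 + 1) − 1000.
δ_product = (6.9 + 1000) × (21.8/1000 + 1) − 1000
δ_product = 28.85‰

28.9‰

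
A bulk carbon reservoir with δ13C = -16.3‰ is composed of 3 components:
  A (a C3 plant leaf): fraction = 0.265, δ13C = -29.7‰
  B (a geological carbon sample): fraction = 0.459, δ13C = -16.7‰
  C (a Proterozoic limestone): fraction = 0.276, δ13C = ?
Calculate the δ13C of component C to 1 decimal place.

-2.8‰

Isotope mass balance: δ_bulk = Σ fᵢ·δᵢ.
-16.3 = 0.265×(-29.7) + 0.459×(-16.7) + 0.276×δ_C
0.276·δ_C = -16.3 − (-15.536) = -0.764
δ_C = -0.764 / 0.276 = -2.77‰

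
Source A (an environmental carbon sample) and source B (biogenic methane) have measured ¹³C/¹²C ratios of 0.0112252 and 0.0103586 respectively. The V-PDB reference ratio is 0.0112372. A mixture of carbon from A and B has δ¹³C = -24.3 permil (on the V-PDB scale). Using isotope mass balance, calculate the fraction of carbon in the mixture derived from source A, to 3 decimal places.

0.699

δ_A = (0.0112252/0.0112372 − 1)×1000 = (0.998932 − 1)×1000 = -1.068 permil
δ_B = (0.0103586/0.0112372 − 1)×1000 = (0.921813 − 1)×1000 = -78.187 permil
f_A = (δ_mix − δ_B)/(δ_A − δ_B) = (-24.3 − (-78.187))/(-1.068 − (-78.187))
f_A = 53.887 / 77.119 = 0.6987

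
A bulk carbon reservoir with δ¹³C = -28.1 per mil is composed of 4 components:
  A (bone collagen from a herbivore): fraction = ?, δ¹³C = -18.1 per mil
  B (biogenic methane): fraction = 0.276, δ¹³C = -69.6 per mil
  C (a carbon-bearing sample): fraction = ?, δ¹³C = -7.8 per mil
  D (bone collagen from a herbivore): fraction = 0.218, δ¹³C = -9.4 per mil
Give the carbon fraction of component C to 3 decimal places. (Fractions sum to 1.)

0.225

Let f_C and f_A be the unknown fractions; fractions sum to 1 so f_C + f_A = 0.506.
Mass balance: Σ fᵢ·δᵢ = δ_bulk ⇒ f_C·(-7.8) + f_A·(-18.1) = -28.1 − (-21.259) = -6.841
Substitute f_A = 0.506 − f_C:
f_C·(-7.8 − -18.1) = -6.841 − 0.506×(-18.1) = 2.317
f_C = 2.317 / 10.3 = 0.2250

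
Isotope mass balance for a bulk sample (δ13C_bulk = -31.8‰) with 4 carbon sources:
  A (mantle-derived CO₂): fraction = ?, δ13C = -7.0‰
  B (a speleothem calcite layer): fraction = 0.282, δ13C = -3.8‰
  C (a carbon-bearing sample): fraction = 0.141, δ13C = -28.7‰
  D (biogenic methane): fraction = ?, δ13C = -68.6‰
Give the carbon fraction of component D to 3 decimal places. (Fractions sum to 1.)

Let f_D and f_A be the unknown fractions; fractions sum to 1 so f_D + f_A = 0.577.
Mass balance: Σ fᵢ·δᵢ = δ_bulk ⇒ f_D·(-68.6) + f_A·(-7.0) = -31.8 − (-5.118) = -26.682
Substitute f_A = 0.577 − f_D:
f_D·(-68.6 − -7.0) = -26.682 − 0.577×(-7.0) = -22.643
f_D = -22.643 / -61.6 = 0.3676

0.368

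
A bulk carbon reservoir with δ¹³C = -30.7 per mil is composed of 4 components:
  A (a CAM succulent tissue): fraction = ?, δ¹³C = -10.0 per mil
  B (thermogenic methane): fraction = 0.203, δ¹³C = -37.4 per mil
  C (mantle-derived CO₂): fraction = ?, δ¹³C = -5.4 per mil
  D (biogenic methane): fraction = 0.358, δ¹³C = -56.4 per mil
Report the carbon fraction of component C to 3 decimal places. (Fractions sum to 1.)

Let f_C and f_A be the unknown fractions; fractions sum to 1 so f_C + f_A = 0.439.
Mass balance: Σ fᵢ·δᵢ = δ_bulk ⇒ f_C·(-5.4) + f_A·(-10.0) = -30.7 − (-27.783) = -2.917
Substitute f_A = 0.439 − f_C:
f_C·(-5.4 − -10.0) = -2.917 − 0.439×(-10.0) = 1.473
f_C = 1.473 / 4.6 = 0.3203

0.320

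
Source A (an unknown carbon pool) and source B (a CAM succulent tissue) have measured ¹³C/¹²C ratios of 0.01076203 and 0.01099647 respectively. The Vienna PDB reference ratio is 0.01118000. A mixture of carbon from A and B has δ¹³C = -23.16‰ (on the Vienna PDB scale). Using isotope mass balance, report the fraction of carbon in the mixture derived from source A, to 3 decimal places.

0.322

δ_A = (0.01076203/0.01118000 − 1)×1000 = (0.962614 − 1)×1000 = -37.386‰
δ_B = (0.01099647/0.01118000 − 1)×1000 = (0.983584 − 1)×1000 = -16.416‰
f_A = (δ_mix − δ_B)/(δ_A − δ_B) = (-23.16 − (-16.416))/(-37.386 − (-16.416))
f_A = -6.744 / -20.970 = 0.3216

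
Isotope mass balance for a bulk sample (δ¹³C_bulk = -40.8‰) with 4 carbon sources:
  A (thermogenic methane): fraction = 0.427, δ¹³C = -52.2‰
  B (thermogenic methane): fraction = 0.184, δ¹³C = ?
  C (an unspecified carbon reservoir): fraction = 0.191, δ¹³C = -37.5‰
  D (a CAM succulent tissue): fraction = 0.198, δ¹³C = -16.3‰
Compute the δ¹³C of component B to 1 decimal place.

-44.1‰

Isotope mass balance: δ_bulk = Σ fᵢ·δᵢ.
-40.8 = 0.427×(-52.2) + 0.184×δ_B + 0.191×(-37.5) + 0.198×(-16.3)
0.184·δ_B = -40.8 − (-32.679) = -8.121
δ_B = -8.121 / 0.184 = -44.13‰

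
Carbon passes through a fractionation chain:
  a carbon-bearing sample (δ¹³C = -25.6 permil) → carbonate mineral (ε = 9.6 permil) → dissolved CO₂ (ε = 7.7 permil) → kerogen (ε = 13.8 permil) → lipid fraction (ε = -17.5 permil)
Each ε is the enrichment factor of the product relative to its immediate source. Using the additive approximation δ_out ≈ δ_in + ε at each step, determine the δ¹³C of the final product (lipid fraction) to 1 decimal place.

step 1: δ ≈ -25.6 + (9.6) = -16.0 permil
step 2: δ ≈ -16.0 + (7.7) = -8.3 permil
step 3: δ ≈ -8.3 + (13.8) = 5.5 permil
step 4: δ ≈ 5.5 + (-17.5) = -12.0 permil

-12.0 permil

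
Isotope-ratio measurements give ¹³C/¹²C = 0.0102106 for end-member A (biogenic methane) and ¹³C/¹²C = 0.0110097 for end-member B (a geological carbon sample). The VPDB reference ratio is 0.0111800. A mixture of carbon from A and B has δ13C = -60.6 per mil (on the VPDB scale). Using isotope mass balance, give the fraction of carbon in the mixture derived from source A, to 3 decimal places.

0.635

δ_A = (0.0102106/0.0111800 − 1)×1000 = (0.913292 − 1)×1000 = -86.708 per mil
δ_B = (0.0110097/0.0111800 − 1)×1000 = (0.984767 − 1)×1000 = -15.233 per mil
f_A = (δ_mix − δ_B)/(δ_A − δ_B) = (-60.6 − (-15.233))/(-86.708 − (-15.233))
f_A = -45.367 / -71.476 = 0.6347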